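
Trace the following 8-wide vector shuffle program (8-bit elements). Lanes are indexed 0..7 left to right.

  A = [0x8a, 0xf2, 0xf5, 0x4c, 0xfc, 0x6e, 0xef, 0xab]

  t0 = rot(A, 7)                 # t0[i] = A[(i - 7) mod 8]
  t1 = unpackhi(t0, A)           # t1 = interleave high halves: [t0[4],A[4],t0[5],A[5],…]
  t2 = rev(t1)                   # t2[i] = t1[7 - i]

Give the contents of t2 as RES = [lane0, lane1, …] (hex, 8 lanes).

→ t0 |f2|f5|4c|fc|6e|ef|ab|8a|
→ t1 |6e|fc|ef|6e|ab|ef|8a|ab|
→ t2 |ab|8a|ef|ab|6e|ef|fc|6e|

RES = [0xab, 0x8a, 0xef, 0xab, 0x6e, 0xef, 0xfc, 0x6e]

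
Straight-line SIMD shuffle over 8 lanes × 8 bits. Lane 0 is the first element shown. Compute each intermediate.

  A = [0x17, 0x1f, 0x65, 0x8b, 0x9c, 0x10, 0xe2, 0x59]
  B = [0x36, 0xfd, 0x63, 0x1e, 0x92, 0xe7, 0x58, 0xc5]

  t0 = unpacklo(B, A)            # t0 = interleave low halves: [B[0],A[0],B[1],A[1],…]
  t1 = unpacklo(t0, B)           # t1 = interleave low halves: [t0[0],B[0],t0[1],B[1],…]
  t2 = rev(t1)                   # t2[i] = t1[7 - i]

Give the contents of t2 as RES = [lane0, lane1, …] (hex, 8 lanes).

  t0: 36 17 fd 1f 63 65 1e 8b
  t1: 36 36 17 fd fd 63 1f 1e
  t2: 1e 1f 63 fd fd 17 36 36

RES = [0x1e, 0x1f, 0x63, 0xfd, 0xfd, 0x17, 0x36, 0x36]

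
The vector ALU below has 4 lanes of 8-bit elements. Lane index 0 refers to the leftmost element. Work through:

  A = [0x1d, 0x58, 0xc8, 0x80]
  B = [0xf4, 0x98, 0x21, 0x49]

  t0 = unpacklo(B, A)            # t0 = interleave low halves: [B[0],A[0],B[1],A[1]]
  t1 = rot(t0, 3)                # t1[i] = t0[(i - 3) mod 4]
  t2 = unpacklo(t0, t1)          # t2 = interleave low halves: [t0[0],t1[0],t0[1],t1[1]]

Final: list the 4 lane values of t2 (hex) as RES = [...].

RES = [0xf4, 0x1d, 0x1d, 0x98]

t0 = [0xf4, 0x1d, 0x98, 0x58]
t1 = [0x1d, 0x98, 0x58, 0xf4]
t2 = [0xf4, 0x1d, 0x1d, 0x98]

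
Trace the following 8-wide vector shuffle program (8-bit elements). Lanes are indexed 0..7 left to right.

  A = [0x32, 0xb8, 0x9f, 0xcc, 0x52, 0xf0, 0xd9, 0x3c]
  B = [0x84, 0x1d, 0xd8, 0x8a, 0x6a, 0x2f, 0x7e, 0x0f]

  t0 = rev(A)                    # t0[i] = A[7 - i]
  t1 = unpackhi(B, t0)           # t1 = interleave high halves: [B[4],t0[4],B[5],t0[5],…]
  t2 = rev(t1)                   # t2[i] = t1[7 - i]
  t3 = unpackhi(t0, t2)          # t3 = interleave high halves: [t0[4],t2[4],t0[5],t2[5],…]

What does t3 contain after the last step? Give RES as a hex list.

t0 = [0x3c, 0xd9, 0xf0, 0x52, 0xcc, 0x9f, 0xb8, 0x32]
t1 = [0x6a, 0xcc, 0x2f, 0x9f, 0x7e, 0xb8, 0x0f, 0x32]
t2 = [0x32, 0x0f, 0xb8, 0x7e, 0x9f, 0x2f, 0xcc, 0x6a]
t3 = [0xcc, 0x9f, 0x9f, 0x2f, 0xb8, 0xcc, 0x32, 0x6a]

RES = [0xcc, 0x9f, 0x9f, 0x2f, 0xb8, 0xcc, 0x32, 0x6a]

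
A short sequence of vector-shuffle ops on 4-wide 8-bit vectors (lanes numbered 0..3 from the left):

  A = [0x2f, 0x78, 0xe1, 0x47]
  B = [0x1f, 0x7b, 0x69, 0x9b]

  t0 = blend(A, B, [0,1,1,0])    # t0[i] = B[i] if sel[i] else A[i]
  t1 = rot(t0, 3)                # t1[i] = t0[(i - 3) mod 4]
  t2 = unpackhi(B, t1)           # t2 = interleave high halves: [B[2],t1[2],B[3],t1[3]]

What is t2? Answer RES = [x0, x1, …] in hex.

RES = [0x69, 0x47, 0x9b, 0x2f]

t0 = [0x2f, 0x7b, 0x69, 0x47]
t1 = [0x7b, 0x69, 0x47, 0x2f]
t2 = [0x69, 0x47, 0x9b, 0x2f]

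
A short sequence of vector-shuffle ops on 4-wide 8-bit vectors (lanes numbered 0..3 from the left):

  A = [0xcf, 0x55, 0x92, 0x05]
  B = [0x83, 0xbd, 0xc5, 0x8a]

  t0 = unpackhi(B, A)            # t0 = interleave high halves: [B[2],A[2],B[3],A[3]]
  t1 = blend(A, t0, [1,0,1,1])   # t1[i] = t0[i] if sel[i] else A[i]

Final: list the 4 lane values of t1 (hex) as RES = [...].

t0 = [0xc5, 0x92, 0x8a, 0x05]
t1 = [0xc5, 0x55, 0x8a, 0x05]

RES = [0xc5, 0x55, 0x8a, 0x05]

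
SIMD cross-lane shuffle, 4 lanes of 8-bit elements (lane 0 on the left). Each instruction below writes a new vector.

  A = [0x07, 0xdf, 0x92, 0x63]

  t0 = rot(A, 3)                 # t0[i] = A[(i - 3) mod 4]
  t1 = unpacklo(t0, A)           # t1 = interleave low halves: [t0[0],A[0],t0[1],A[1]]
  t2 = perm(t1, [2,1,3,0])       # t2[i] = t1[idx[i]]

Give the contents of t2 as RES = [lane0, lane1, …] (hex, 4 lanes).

RES = [ 0x92  0x07  0xdf  0xdf ]

→ t0 |df|92|63|07|
→ t1 |df|07|92|df|
→ t2 |92|07|df|df|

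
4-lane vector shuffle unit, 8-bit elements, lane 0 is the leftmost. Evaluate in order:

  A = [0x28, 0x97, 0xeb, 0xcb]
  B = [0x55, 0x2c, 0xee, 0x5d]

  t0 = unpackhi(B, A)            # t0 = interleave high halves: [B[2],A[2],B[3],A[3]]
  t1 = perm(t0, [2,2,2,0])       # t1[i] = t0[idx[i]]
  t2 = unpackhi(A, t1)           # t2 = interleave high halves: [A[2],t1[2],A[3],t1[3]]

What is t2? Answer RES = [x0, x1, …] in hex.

RES = [0xeb, 0x5d, 0xcb, 0xee]

  t0: ee eb 5d cb
  t1: 5d 5d 5d ee
  t2: eb 5d cb ee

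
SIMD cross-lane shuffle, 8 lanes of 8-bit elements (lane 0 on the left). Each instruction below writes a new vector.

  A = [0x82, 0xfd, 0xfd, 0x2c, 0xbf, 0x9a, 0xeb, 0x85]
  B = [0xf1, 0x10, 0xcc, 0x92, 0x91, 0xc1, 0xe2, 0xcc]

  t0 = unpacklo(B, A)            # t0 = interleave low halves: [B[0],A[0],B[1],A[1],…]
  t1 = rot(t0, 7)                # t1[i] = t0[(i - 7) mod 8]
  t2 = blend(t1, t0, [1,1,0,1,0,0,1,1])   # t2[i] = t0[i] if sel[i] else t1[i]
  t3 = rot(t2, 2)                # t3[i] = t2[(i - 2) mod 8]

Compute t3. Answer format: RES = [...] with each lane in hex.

t0 = [0xf1, 0x82, 0x10, 0xfd, 0xcc, 0xfd, 0x92, 0x2c]
t1 = [0x82, 0x10, 0xfd, 0xcc, 0xfd, 0x92, 0x2c, 0xf1]
t2 = [0xf1, 0x82, 0xfd, 0xfd, 0xfd, 0x92, 0x92, 0x2c]
t3 = [0x92, 0x2c, 0xf1, 0x82, 0xfd, 0xfd, 0xfd, 0x92]

RES = [0x92, 0x2c, 0xf1, 0x82, 0xfd, 0xfd, 0xfd, 0x92]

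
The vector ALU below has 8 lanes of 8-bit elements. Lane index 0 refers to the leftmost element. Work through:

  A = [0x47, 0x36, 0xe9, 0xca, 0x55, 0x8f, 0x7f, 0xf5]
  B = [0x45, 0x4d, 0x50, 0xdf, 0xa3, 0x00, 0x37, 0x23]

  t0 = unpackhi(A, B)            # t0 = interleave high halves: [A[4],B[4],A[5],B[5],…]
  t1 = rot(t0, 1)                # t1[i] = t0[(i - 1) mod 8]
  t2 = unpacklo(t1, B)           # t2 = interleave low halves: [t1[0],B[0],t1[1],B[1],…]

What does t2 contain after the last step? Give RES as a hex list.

RES = [ 0x23  0x45  0x55  0x4d  0xa3  0x50  0x8f  0xdf ]

→ t0 |55|a3|8f|00|7f|37|f5|23|
→ t1 |23|55|a3|8f|00|7f|37|f5|
→ t2 |23|45|55|4d|a3|50|8f|df|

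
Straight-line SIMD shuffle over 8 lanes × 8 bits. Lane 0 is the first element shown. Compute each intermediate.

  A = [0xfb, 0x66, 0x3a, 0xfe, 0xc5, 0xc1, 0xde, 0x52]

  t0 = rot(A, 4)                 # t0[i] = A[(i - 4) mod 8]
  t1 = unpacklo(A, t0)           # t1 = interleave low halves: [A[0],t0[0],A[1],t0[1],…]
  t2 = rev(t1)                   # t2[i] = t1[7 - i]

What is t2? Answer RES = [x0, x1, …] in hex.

→ t0 |c5|c1|de|52|fb|66|3a|fe|
→ t1 |fb|c5|66|c1|3a|de|fe|52|
→ t2 |52|fe|de|3a|c1|66|c5|fb|

RES = [0x52, 0xfe, 0xde, 0x3a, 0xc1, 0x66, 0xc5, 0xfb]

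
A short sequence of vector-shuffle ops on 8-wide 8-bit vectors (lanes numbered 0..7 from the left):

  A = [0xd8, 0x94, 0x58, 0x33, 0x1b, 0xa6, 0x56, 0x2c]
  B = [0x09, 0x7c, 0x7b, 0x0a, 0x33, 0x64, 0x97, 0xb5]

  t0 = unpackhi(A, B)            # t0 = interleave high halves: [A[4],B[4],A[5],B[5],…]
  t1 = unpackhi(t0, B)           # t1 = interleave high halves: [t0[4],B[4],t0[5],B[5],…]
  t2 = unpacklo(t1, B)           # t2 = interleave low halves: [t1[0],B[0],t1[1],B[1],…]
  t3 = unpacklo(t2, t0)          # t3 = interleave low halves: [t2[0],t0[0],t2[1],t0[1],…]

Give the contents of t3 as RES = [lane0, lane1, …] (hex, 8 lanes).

RES = [ 0x56  0x1b  0x09  0x33  0x33  0xa6  0x7c  0x64 ]

→ t0 |1b|33|a6|64|56|97|2c|b5|
→ t1 |56|33|97|64|2c|97|b5|b5|
→ t2 |56|09|33|7c|97|7b|64|0a|
→ t3 |56|1b|09|33|33|a6|7c|64|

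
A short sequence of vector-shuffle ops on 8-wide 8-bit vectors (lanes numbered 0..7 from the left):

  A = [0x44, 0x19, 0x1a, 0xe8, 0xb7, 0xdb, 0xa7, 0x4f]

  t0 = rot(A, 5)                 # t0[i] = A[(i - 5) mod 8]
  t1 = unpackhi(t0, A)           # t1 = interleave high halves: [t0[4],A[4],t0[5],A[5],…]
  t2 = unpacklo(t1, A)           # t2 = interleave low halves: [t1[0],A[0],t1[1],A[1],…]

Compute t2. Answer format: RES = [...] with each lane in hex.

RES = [ 0x4f  0x44  0xb7  0x19  0x44  0x1a  0xdb  0xe8 ]

  t0: e8 b7 db a7 4f 44 19 1a
  t1: 4f b7 44 db 19 a7 1a 4f
  t2: 4f 44 b7 19 44 1a db e8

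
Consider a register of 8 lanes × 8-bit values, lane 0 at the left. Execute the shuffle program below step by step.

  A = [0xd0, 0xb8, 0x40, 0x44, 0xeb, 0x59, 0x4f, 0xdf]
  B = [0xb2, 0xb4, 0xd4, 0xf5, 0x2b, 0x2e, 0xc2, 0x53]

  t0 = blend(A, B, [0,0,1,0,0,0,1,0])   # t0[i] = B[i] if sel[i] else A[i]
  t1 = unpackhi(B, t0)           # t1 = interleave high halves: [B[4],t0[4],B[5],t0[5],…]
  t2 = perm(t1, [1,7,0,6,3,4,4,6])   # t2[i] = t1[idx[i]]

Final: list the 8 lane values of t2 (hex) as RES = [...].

→ t0 |d0|b8|d4|44|eb|59|c2|df|
→ t1 |2b|eb|2e|59|c2|c2|53|df|
→ t2 |eb|df|2b|53|59|c2|c2|53|

RES = [ 0xeb  0xdf  0x2b  0x53  0x59  0xc2  0xc2  0x53 ]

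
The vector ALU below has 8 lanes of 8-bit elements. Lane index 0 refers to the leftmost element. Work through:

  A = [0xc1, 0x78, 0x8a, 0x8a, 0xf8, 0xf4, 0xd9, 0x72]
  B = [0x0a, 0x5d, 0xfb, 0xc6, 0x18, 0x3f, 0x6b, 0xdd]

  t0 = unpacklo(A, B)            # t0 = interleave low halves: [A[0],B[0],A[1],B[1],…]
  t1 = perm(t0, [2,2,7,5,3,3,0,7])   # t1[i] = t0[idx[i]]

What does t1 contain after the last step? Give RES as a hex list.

  t0: c1 0a 78 5d 8a fb 8a c6
  t1: 78 78 c6 fb 5d 5d c1 c6

RES = [0x78, 0x78, 0xc6, 0xfb, 0x5d, 0x5d, 0xc1, 0xc6]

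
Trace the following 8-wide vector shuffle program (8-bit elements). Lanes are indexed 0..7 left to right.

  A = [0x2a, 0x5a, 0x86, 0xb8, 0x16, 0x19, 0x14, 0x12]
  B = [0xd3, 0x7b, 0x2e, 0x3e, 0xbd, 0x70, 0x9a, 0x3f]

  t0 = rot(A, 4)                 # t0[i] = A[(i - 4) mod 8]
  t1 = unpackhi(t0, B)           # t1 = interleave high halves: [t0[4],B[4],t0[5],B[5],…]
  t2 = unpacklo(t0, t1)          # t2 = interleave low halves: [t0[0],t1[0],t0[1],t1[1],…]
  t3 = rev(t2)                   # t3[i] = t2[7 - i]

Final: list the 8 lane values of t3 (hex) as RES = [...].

→ t0 |16|19|14|12|2a|5a|86|b8|
→ t1 |2a|bd|5a|70|86|9a|b8|3f|
→ t2 |16|2a|19|bd|14|5a|12|70|
→ t3 |70|12|5a|14|bd|19|2a|16|

RES = [ 0x70  0x12  0x5a  0x14  0xbd  0x19  0x2a  0x16 ]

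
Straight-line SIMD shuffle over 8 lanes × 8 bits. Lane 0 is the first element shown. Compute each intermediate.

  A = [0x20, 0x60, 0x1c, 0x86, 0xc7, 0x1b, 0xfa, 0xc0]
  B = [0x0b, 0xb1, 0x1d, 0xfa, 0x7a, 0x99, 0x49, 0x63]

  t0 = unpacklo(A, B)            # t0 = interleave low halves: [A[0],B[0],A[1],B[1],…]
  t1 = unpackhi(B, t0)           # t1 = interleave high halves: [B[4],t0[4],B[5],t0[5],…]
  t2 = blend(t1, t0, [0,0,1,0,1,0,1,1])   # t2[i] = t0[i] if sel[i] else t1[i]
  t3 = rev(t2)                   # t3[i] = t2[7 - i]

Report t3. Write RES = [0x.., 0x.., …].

RES = [0xfa, 0x86, 0x86, 0x1c, 0x1d, 0x60, 0x1c, 0x7a]

  t0: 20 0b 60 b1 1c 1d 86 fa
  t1: 7a 1c 99 1d 49 86 63 fa
  t2: 7a 1c 60 1d 1c 86 86 fa
  t3: fa 86 86 1c 1d 60 1c 7a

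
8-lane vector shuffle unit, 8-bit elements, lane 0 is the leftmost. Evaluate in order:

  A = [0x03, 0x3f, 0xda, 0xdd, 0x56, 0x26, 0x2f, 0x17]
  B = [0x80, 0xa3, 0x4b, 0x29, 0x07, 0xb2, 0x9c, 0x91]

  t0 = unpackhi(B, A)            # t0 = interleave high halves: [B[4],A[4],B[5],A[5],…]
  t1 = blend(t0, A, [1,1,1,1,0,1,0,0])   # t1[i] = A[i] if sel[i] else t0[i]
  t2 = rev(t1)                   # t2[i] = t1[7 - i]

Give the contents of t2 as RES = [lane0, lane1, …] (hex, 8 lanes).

  t0: 07 56 b2 26 9c 2f 91 17
  t1: 03 3f da dd 9c 26 91 17
  t2: 17 91 26 9c dd da 3f 03

RES = [ 0x17  0x91  0x26  0x9c  0xdd  0xda  0x3f  0x03 ]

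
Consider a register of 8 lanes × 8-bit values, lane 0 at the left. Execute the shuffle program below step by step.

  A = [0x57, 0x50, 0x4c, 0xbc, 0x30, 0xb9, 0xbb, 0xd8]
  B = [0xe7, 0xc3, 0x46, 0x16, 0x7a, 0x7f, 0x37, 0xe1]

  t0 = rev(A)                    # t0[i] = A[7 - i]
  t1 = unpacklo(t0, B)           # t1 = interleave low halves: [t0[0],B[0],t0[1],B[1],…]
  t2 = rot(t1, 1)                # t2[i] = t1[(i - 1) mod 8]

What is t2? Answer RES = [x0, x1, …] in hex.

→ t0 |d8|bb|b9|30|bc|4c|50|57|
→ t1 |d8|e7|bb|c3|b9|46|30|16|
→ t2 |16|d8|e7|bb|c3|b9|46|30|

RES = [ 0x16  0xd8  0xe7  0xbb  0xc3  0xb9  0x46  0x30 ]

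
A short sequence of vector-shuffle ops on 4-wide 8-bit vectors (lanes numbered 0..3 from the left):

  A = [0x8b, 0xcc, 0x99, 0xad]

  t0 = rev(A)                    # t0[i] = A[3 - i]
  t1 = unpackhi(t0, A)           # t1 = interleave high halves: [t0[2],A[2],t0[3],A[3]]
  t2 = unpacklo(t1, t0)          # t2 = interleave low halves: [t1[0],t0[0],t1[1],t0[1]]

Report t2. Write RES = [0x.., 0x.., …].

  t0: ad 99 cc 8b
  t1: cc 99 8b ad
  t2: cc ad 99 99

RES = [0xcc, 0xad, 0x99, 0x99]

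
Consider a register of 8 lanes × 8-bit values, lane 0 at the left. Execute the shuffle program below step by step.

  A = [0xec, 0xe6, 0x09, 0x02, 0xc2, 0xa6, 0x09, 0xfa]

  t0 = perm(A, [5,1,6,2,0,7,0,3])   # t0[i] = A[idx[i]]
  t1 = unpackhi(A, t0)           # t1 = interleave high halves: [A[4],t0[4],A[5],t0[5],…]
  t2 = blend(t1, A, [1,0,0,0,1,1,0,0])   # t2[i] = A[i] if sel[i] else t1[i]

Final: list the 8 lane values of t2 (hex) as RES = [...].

t0 = [0xa6, 0xe6, 0x09, 0x09, 0xec, 0xfa, 0xec, 0x02]
t1 = [0xc2, 0xec, 0xa6, 0xfa, 0x09, 0xec, 0xfa, 0x02]
t2 = [0xec, 0xec, 0xa6, 0xfa, 0xc2, 0xa6, 0xfa, 0x02]

RES = [0xec, 0xec, 0xa6, 0xfa, 0xc2, 0xa6, 0xfa, 0x02]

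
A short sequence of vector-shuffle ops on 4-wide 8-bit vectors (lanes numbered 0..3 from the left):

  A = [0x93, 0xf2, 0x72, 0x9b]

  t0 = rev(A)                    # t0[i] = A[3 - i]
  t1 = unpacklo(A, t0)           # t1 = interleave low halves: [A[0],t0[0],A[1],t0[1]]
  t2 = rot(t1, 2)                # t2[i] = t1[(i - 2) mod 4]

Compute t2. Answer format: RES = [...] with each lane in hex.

t0 = [0x9b, 0x72, 0xf2, 0x93]
t1 = [0x93, 0x9b, 0xf2, 0x72]
t2 = [0xf2, 0x72, 0x93, 0x9b]

RES = [ 0xf2  0x72  0x93  0x9b ]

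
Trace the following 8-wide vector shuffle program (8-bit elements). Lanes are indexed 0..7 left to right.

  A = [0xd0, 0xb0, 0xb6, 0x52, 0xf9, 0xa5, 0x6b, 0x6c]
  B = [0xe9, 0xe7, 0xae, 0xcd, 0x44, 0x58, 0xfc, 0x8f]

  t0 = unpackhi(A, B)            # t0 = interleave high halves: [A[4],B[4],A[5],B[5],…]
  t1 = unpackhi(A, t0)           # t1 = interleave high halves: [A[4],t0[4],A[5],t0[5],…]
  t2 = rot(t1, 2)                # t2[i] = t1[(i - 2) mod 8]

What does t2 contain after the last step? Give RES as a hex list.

  t0: f9 44 a5 58 6b fc 6c 8f
  t1: f9 6b a5 fc 6b 6c 6c 8f
  t2: 6c 8f f9 6b a5 fc 6b 6c

RES = [0x6c, 0x8f, 0xf9, 0x6b, 0xa5, 0xfc, 0x6b, 0x6c]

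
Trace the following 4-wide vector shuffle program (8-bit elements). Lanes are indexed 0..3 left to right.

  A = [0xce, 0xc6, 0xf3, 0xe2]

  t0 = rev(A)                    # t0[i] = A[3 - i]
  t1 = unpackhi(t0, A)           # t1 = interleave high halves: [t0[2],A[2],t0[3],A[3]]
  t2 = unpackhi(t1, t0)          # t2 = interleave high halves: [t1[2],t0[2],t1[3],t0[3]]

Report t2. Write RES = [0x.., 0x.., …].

RES = [ 0xce  0xc6  0xe2  0xce ]

  t0: e2 f3 c6 ce
  t1: c6 f3 ce e2
  t2: ce c6 e2 ce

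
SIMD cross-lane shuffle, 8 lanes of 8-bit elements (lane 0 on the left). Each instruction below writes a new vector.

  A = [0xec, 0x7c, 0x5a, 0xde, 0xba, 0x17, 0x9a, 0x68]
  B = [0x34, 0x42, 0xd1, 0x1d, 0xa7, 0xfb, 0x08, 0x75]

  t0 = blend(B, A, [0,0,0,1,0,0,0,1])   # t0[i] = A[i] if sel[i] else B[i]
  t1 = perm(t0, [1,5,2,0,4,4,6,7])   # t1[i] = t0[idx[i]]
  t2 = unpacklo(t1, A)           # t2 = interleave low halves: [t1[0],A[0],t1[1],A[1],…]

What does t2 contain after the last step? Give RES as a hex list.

  t0: 34 42 d1 de a7 fb 08 68
  t1: 42 fb d1 34 a7 a7 08 68
  t2: 42 ec fb 7c d1 5a 34 de

RES = [ 0x42  0xec  0xfb  0x7c  0xd1  0x5a  0x34  0xde ]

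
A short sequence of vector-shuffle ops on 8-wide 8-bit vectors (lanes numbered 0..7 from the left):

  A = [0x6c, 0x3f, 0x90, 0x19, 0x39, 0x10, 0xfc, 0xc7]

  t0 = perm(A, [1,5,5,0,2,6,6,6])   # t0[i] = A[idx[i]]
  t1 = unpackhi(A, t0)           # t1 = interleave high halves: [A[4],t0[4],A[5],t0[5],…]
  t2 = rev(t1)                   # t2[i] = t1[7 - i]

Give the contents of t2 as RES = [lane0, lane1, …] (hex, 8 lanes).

RES = [ 0xfc  0xc7  0xfc  0xfc  0xfc  0x10  0x90  0x39 ]

  t0: 3f 10 10 6c 90 fc fc fc
  t1: 39 90 10 fc fc fc c7 fc
  t2: fc c7 fc fc fc 10 90 39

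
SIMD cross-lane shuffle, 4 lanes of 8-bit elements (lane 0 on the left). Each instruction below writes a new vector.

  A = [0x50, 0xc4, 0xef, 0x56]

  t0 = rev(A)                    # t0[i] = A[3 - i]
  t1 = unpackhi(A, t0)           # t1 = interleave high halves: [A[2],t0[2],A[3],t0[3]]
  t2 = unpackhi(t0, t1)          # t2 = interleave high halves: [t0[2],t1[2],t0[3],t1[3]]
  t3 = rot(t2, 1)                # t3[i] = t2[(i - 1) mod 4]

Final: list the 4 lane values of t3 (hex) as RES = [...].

RES = [0x50, 0xc4, 0x56, 0x50]

  t0: 56 ef c4 50
  t1: ef c4 56 50
  t2: c4 56 50 50
  t3: 50 c4 56 50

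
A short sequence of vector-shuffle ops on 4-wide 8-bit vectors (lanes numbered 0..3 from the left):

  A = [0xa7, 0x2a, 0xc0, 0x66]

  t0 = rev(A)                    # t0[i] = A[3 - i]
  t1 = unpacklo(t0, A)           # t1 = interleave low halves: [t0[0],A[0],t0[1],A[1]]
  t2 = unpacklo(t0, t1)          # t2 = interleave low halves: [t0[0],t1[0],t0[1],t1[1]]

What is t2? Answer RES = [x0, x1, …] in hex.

RES = [ 0x66  0x66  0xc0  0xa7 ]

  t0: 66 c0 2a a7
  t1: 66 a7 c0 2a
  t2: 66 66 c0 a7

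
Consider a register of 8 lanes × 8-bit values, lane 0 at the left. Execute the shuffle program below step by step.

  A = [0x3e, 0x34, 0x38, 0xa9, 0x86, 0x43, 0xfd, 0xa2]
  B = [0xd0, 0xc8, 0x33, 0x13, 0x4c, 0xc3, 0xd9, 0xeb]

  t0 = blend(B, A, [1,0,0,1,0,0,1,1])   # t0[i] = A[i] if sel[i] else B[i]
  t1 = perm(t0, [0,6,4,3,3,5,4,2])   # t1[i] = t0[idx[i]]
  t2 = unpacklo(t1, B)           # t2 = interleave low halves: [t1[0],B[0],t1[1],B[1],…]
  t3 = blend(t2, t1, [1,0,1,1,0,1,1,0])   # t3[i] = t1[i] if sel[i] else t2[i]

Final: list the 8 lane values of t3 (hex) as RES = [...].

RES = [0x3e, 0xd0, 0x4c, 0xa9, 0x4c, 0xc3, 0x4c, 0x13]

  t0: 3e c8 33 a9 4c c3 fd a2
  t1: 3e fd 4c a9 a9 c3 4c 33
  t2: 3e d0 fd c8 4c 33 a9 13
  t3: 3e d0 4c a9 4c c3 4c 13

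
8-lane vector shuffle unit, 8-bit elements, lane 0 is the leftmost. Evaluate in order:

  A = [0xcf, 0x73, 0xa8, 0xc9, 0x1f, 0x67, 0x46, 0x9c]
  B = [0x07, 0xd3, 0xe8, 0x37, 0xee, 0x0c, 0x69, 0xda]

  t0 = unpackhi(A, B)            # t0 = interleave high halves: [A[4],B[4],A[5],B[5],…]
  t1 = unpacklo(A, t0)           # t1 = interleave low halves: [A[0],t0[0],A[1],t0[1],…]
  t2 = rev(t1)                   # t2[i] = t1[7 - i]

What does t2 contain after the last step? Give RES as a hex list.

  t0: 1f ee 67 0c 46 69 9c da
  t1: cf 1f 73 ee a8 67 c9 0c
  t2: 0c c9 67 a8 ee 73 1f cf

RES = [ 0x0c  0xc9  0x67  0xa8  0xee  0x73  0x1f  0xcf ]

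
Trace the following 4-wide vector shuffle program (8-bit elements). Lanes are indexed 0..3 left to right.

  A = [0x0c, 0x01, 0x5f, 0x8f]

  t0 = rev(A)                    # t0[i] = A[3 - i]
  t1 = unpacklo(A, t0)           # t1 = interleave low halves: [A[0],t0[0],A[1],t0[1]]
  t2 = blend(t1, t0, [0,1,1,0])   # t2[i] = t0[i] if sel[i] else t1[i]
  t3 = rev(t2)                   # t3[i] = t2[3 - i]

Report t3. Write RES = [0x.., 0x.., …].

→ t0 |8f|5f|01|0c|
→ t1 |0c|8f|01|5f|
→ t2 |0c|5f|01|5f|
→ t3 |5f|01|5f|0c|

RES = [0x5f, 0x01, 0x5f, 0x0c]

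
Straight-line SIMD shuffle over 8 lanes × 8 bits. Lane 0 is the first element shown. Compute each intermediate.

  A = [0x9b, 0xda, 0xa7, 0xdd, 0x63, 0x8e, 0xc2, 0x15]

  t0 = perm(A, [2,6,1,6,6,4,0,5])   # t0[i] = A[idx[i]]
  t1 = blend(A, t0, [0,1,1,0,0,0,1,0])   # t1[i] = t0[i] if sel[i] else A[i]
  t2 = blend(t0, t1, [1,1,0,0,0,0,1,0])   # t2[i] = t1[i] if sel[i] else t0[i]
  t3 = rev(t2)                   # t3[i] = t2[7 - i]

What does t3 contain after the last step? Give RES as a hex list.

RES = [0x8e, 0x9b, 0x63, 0xc2, 0xc2, 0xda, 0xc2, 0x9b]

  t0: a7 c2 da c2 c2 63 9b 8e
  t1: 9b c2 da dd 63 8e 9b 15
  t2: 9b c2 da c2 c2 63 9b 8e
  t3: 8e 9b 63 c2 c2 da c2 9b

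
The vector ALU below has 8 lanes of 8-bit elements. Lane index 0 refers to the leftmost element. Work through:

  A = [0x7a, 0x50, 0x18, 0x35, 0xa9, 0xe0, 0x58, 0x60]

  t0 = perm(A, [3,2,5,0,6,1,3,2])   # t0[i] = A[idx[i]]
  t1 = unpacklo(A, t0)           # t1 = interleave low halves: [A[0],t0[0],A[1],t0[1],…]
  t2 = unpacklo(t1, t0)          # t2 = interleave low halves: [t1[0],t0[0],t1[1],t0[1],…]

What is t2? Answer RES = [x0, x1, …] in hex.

RES = [0x7a, 0x35, 0x35, 0x18, 0x50, 0xe0, 0x18, 0x7a]

  t0: 35 18 e0 7a 58 50 35 18
  t1: 7a 35 50 18 18 e0 35 7a
  t2: 7a 35 35 18 50 e0 18 7a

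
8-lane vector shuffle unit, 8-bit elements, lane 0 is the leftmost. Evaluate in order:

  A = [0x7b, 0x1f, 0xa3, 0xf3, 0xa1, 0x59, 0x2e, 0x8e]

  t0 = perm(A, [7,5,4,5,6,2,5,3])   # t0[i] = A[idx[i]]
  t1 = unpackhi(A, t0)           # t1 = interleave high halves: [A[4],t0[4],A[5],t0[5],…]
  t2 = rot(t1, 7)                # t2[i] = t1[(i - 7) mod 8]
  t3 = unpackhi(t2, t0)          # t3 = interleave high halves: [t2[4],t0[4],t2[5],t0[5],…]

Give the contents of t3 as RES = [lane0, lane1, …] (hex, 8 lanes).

→ t0 |8e|59|a1|59|2e|a3|59|f3|
→ t1 |a1|2e|59|a3|2e|59|8e|f3|
→ t2 |2e|59|a3|2e|59|8e|f3|a1|
→ t3 |59|2e|8e|a3|f3|59|a1|f3|

RES = [0x59, 0x2e, 0x8e, 0xa3, 0xf3, 0x59, 0xa1, 0xf3]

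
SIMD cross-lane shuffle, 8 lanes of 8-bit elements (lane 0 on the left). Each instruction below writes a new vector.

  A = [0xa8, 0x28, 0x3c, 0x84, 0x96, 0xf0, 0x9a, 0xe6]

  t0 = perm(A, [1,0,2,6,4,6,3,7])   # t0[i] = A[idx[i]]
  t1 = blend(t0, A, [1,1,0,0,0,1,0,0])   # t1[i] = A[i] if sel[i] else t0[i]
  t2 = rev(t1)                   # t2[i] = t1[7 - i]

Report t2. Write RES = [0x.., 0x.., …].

t0 = [0x28, 0xa8, 0x3c, 0x9a, 0x96, 0x9a, 0x84, 0xe6]
t1 = [0xa8, 0x28, 0x3c, 0x9a, 0x96, 0xf0, 0x84, 0xe6]
t2 = [0xe6, 0x84, 0xf0, 0x96, 0x9a, 0x3c, 0x28, 0xa8]

RES = [0xe6, 0x84, 0xf0, 0x96, 0x9a, 0x3c, 0x28, 0xa8]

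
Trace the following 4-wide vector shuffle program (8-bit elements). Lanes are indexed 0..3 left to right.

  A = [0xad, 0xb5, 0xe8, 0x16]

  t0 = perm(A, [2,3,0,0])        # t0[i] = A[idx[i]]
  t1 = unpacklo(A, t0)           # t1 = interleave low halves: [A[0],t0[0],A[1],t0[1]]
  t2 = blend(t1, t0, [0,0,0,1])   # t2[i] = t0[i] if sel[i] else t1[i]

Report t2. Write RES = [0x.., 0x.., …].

  t0: e8 16 ad ad
  t1: ad e8 b5 16
  t2: ad e8 b5 ad

RES = [ 0xad  0xe8  0xb5  0xad ]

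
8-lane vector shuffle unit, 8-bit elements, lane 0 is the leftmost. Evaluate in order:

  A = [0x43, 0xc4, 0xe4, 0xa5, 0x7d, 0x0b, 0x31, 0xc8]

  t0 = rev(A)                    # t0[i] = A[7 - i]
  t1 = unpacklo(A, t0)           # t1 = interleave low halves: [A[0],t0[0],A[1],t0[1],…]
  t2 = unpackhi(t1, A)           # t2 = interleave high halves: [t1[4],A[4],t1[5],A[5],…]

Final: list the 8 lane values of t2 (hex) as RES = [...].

t0 = [0xc8, 0x31, 0x0b, 0x7d, 0xa5, 0xe4, 0xc4, 0x43]
t1 = [0x43, 0xc8, 0xc4, 0x31, 0xe4, 0x0b, 0xa5, 0x7d]
t2 = [0xe4, 0x7d, 0x0b, 0x0b, 0xa5, 0x31, 0x7d, 0xc8]

RES = [0xe4, 0x7d, 0x0b, 0x0b, 0xa5, 0x31, 0x7d, 0xc8]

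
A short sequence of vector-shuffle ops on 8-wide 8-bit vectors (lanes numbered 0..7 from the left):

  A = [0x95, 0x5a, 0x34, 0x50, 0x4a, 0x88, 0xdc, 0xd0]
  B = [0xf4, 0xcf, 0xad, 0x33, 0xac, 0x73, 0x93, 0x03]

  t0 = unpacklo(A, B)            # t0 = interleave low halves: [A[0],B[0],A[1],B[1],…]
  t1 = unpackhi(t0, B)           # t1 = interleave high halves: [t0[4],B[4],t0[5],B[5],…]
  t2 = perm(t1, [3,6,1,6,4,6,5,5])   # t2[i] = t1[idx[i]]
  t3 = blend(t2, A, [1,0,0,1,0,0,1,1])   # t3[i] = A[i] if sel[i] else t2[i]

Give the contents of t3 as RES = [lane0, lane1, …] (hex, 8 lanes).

t0 = [0x95, 0xf4, 0x5a, 0xcf, 0x34, 0xad, 0x50, 0x33]
t1 = [0x34, 0xac, 0xad, 0x73, 0x50, 0x93, 0x33, 0x03]
t2 = [0x73, 0x33, 0xac, 0x33, 0x50, 0x33, 0x93, 0x93]
t3 = [0x95, 0x33, 0xac, 0x50, 0x50, 0x33, 0xdc, 0xd0]

RES = [ 0x95  0x33  0xac  0x50  0x50  0x33  0xdc  0xd0 ]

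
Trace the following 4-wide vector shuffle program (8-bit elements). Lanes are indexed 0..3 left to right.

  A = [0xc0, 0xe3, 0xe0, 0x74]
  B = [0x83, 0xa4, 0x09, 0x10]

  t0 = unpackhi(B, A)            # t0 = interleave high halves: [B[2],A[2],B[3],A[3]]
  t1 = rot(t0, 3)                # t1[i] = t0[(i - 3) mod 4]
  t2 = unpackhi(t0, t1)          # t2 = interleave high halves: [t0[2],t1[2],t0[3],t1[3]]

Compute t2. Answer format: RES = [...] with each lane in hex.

  t0: 09 e0 10 74
  t1: e0 10 74 09
  t2: 10 74 74 09

RES = [0x10, 0x74, 0x74, 0x09]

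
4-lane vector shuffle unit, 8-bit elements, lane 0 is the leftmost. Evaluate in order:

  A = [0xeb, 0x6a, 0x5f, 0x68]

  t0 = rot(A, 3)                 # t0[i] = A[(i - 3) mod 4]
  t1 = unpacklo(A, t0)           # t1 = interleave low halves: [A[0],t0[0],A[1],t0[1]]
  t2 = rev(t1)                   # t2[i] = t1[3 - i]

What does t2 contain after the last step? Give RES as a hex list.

RES = [ 0x5f  0x6a  0x6a  0xeb ]

t0 = [0x6a, 0x5f, 0x68, 0xeb]
t1 = [0xeb, 0x6a, 0x6a, 0x5f]
t2 = [0x5f, 0x6a, 0x6a, 0xeb]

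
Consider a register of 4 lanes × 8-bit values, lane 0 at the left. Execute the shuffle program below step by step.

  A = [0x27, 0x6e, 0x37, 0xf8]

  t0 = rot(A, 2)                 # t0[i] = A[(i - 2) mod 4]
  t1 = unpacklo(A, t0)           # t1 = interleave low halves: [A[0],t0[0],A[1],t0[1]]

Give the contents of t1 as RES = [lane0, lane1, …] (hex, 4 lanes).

t0 = [0x37, 0xf8, 0x27, 0x6e]
t1 = [0x27, 0x37, 0x6e, 0xf8]

RES = [0x27, 0x37, 0x6e, 0xf8]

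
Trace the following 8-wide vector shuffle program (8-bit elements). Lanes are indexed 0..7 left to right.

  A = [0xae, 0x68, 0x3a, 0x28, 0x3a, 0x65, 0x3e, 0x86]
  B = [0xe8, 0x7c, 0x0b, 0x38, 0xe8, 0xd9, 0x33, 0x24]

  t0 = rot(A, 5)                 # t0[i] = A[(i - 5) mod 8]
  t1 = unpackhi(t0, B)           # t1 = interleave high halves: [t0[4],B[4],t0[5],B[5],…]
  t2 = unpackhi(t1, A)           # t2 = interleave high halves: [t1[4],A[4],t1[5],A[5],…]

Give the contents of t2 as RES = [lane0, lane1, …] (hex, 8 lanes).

t0 = [0x28, 0x3a, 0x65, 0x3e, 0x86, 0xae, 0x68, 0x3a]
t1 = [0x86, 0xe8, 0xae, 0xd9, 0x68, 0x33, 0x3a, 0x24]
t2 = [0x68, 0x3a, 0x33, 0x65, 0x3a, 0x3e, 0x24, 0x86]

RES = [0x68, 0x3a, 0x33, 0x65, 0x3a, 0x3e, 0x24, 0x86]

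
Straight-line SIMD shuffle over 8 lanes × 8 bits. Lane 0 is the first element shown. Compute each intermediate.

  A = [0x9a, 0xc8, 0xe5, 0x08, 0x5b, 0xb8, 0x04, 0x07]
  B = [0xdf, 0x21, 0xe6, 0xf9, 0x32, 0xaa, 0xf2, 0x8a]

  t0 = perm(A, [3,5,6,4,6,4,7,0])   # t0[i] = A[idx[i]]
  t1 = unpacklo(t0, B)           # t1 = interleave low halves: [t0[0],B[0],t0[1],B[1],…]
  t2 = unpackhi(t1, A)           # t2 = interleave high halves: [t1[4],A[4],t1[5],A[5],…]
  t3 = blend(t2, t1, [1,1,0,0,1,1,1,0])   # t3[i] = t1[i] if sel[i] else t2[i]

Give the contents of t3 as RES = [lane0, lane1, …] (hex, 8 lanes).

t0 = [0x08, 0xb8, 0x04, 0x5b, 0x04, 0x5b, 0x07, 0x9a]
t1 = [0x08, 0xdf, 0xb8, 0x21, 0x04, 0xe6, 0x5b, 0xf9]
t2 = [0x04, 0x5b, 0xe6, 0xb8, 0x5b, 0x04, 0xf9, 0x07]
t3 = [0x08, 0xdf, 0xe6, 0xb8, 0x04, 0xe6, 0x5b, 0x07]

RES = [0x08, 0xdf, 0xe6, 0xb8, 0x04, 0xe6, 0x5b, 0x07]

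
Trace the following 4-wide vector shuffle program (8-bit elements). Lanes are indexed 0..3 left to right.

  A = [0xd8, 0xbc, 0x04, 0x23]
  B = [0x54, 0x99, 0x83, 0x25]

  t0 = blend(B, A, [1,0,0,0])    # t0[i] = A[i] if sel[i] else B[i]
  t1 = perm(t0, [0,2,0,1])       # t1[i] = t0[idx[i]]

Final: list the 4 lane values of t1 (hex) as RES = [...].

→ t0 |d8|99|83|25|
→ t1 |d8|83|d8|99|

RES = [ 0xd8  0x83  0xd8  0x99 ]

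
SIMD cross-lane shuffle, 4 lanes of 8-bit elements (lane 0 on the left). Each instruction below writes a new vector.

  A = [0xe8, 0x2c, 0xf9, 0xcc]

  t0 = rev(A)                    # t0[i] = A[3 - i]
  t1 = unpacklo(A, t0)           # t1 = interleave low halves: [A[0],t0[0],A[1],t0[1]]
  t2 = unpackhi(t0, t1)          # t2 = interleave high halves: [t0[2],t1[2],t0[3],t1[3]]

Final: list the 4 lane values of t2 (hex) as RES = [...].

  t0: cc f9 2c e8
  t1: e8 cc 2c f9
  t2: 2c 2c e8 f9

RES = [0x2c, 0x2c, 0xe8, 0xf9]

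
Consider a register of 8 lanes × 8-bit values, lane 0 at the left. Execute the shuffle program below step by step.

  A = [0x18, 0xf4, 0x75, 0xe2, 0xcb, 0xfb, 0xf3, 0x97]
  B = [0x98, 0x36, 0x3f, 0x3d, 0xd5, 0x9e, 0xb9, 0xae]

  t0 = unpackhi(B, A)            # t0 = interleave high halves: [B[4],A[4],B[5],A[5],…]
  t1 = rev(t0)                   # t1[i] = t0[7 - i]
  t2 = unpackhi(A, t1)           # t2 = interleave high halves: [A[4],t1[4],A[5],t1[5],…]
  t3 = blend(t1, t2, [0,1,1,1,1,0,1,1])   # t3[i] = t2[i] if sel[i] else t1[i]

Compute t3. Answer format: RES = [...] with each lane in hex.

→ t0 |d5|cb|9e|fb|b9|f3|ae|97|
→ t1 |97|ae|f3|b9|fb|9e|cb|d5|
→ t2 |cb|fb|fb|9e|f3|cb|97|d5|
→ t3 |97|fb|fb|9e|f3|9e|97|d5|

RES = [0x97, 0xfb, 0xfb, 0x9e, 0xf3, 0x9e, 0x97, 0xd5]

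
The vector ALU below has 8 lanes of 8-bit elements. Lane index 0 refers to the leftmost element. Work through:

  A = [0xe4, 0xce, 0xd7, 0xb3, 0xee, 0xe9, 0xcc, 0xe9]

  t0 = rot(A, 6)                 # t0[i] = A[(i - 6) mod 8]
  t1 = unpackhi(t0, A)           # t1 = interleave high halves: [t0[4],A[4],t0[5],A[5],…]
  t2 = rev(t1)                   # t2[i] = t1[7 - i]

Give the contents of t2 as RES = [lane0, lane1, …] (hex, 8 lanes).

RES = [0xe9, 0xce, 0xcc, 0xe4, 0xe9, 0xe9, 0xee, 0xcc]

t0 = [0xd7, 0xb3, 0xee, 0xe9, 0xcc, 0xe9, 0xe4, 0xce]
t1 = [0xcc, 0xee, 0xe9, 0xe9, 0xe4, 0xcc, 0xce, 0xe9]
t2 = [0xe9, 0xce, 0xcc, 0xe4, 0xe9, 0xe9, 0xee, 0xcc]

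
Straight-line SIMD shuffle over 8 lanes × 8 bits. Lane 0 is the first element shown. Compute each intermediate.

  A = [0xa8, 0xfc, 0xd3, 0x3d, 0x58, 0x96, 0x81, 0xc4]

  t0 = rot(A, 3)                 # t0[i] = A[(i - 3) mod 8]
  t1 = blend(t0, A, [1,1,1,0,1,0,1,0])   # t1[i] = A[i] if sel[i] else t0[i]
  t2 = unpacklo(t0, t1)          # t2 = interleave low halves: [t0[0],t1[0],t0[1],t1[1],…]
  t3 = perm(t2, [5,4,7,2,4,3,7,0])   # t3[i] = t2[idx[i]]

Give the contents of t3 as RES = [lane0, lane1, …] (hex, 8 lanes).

RES = [ 0xd3  0xc4  0xa8  0x81  0xc4  0xfc  0xa8  0x96 ]

  t0: 96 81 c4 a8 fc d3 3d 58
  t1: a8 fc d3 a8 58 d3 81 58
  t2: 96 a8 81 fc c4 d3 a8 a8
  t3: d3 c4 a8 81 c4 fc a8 96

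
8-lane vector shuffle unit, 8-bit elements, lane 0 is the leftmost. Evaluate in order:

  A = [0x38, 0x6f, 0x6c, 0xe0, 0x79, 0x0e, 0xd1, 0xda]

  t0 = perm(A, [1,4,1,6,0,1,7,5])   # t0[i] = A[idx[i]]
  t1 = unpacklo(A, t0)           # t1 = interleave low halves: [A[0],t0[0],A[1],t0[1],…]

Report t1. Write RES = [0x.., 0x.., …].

RES = [ 0x38  0x6f  0x6f  0x79  0x6c  0x6f  0xe0  0xd1 ]

→ t0 |6f|79|6f|d1|38|6f|da|0e|
→ t1 |38|6f|6f|79|6c|6f|e0|d1|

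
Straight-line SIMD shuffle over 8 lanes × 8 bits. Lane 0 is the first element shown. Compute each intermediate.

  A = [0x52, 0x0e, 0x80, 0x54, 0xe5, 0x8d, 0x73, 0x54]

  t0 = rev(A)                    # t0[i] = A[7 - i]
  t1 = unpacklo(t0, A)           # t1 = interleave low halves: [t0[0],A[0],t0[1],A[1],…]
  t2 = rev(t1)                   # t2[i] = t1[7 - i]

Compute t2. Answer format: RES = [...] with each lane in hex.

RES = [0x54, 0xe5, 0x80, 0x8d, 0x0e, 0x73, 0x52, 0x54]

→ t0 |54|73|8d|e5|54|80|0e|52|
→ t1 |54|52|73|0e|8d|80|e5|54|
→ t2 |54|e5|80|8d|0e|73|52|54|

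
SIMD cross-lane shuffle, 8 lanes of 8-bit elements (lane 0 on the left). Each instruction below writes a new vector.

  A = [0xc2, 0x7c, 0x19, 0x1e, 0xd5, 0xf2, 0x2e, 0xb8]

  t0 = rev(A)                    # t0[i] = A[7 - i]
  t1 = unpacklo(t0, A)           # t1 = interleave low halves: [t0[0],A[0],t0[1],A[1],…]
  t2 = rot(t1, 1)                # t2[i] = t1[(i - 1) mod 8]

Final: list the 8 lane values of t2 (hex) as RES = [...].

RES = [ 0x1e  0xb8  0xc2  0x2e  0x7c  0xf2  0x19  0xd5 ]

  t0: b8 2e f2 d5 1e 19 7c c2
  t1: b8 c2 2e 7c f2 19 d5 1e
  t2: 1e b8 c2 2e 7c f2 19 d5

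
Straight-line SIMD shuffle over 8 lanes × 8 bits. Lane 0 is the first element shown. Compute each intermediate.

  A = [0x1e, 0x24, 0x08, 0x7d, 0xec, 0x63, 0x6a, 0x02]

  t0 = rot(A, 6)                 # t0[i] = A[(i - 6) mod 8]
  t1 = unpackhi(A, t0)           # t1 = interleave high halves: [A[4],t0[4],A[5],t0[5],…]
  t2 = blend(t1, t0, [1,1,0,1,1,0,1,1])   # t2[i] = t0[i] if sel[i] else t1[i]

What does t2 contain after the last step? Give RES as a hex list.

  t0: 08 7d ec 63 6a 02 1e 24
  t1: ec 6a 63 02 6a 1e 02 24
  t2: 08 7d 63 63 6a 1e 1e 24

RES = [ 0x08  0x7d  0x63  0x63  0x6a  0x1e  0x1e  0x24 ]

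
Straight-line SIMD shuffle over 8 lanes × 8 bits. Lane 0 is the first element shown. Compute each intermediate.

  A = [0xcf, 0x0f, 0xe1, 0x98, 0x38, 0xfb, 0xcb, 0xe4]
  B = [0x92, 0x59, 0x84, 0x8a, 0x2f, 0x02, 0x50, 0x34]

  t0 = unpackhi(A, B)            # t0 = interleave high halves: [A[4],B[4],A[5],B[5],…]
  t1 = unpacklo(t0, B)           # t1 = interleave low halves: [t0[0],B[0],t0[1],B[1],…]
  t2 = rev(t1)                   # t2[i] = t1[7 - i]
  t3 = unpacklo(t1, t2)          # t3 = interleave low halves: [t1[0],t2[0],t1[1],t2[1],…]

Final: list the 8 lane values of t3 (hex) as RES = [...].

RES = [0x38, 0x8a, 0x92, 0x02, 0x2f, 0x84, 0x59, 0xfb]

→ t0 |38|2f|fb|02|cb|50|e4|34|
→ t1 |38|92|2f|59|fb|84|02|8a|
→ t2 |8a|02|84|fb|59|2f|92|38|
→ t3 |38|8a|92|02|2f|84|59|fb|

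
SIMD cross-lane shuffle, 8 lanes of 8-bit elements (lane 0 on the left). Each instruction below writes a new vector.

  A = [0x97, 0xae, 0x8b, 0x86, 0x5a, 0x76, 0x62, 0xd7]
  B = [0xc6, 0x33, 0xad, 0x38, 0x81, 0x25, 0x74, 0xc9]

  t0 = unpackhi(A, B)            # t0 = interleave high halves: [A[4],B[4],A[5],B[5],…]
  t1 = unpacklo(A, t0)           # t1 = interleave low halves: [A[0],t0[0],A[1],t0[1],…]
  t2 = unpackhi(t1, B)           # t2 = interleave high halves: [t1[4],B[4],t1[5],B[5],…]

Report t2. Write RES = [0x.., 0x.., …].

RES = [0x8b, 0x81, 0x76, 0x25, 0x86, 0x74, 0x25, 0xc9]

t0 = [0x5a, 0x81, 0x76, 0x25, 0x62, 0x74, 0xd7, 0xc9]
t1 = [0x97, 0x5a, 0xae, 0x81, 0x8b, 0x76, 0x86, 0x25]
t2 = [0x8b, 0x81, 0x76, 0x25, 0x86, 0x74, 0x25, 0xc9]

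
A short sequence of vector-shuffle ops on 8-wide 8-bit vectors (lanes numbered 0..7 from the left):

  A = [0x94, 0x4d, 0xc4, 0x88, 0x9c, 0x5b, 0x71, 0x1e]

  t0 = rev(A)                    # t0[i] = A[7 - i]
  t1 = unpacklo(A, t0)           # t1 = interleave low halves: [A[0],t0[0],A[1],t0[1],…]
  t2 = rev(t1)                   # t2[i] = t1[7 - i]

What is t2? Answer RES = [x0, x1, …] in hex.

RES = [0x9c, 0x88, 0x5b, 0xc4, 0x71, 0x4d, 0x1e, 0x94]

→ t0 |1e|71|5b|9c|88|c4|4d|94|
→ t1 |94|1e|4d|71|c4|5b|88|9c|
→ t2 |9c|88|5b|c4|71|4d|1e|94|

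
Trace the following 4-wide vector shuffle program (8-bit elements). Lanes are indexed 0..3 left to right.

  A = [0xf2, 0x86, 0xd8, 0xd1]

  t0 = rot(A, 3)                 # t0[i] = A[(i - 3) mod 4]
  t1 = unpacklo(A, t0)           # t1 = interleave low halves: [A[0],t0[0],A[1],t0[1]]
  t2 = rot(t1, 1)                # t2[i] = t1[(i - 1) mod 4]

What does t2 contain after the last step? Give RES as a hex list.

→ t0 |86|d8|d1|f2|
→ t1 |f2|86|86|d8|
→ t2 |d8|f2|86|86|

RES = [ 0xd8  0xf2  0x86  0x86 ]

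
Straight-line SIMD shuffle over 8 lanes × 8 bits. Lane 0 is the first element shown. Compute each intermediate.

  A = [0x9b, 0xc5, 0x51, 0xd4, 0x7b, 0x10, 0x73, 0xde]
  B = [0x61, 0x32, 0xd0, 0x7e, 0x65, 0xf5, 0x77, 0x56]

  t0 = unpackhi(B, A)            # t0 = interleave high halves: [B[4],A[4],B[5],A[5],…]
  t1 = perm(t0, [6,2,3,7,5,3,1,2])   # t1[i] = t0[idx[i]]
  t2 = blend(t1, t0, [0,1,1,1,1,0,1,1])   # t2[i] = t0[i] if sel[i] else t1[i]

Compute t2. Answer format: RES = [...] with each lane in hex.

→ t0 |65|7b|f5|10|77|73|56|de|
→ t1 |56|f5|10|de|73|10|7b|f5|
→ t2 |56|7b|f5|10|77|10|56|de|

RES = [0x56, 0x7b, 0xf5, 0x10, 0x77, 0x10, 0x56, 0xde]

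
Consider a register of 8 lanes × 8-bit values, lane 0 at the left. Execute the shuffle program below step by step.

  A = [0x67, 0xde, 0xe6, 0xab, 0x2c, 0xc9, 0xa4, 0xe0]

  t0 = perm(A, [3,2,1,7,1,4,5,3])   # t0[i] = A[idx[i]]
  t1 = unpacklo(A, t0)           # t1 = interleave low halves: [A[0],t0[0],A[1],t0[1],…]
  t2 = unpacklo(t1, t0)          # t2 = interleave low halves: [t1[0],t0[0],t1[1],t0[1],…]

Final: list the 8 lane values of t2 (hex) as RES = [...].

→ t0 |ab|e6|de|e0|de|2c|c9|ab|
→ t1 |67|ab|de|e6|e6|de|ab|e0|
→ t2 |67|ab|ab|e6|de|de|e6|e0|

RES = [ 0x67  0xab  0xab  0xe6  0xde  0xde  0xe6  0xe0 ]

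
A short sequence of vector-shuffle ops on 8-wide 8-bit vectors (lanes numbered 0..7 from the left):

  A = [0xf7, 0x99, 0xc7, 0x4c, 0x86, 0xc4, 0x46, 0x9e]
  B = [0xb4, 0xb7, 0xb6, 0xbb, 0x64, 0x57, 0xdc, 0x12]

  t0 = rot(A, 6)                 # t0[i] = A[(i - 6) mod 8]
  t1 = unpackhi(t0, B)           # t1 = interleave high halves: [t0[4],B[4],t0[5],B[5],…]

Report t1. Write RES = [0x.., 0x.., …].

RES = [0x46, 0x64, 0x9e, 0x57, 0xf7, 0xdc, 0x99, 0x12]

  t0: c7 4c 86 c4 46 9e f7 99
  t1: 46 64 9e 57 f7 dc 99 12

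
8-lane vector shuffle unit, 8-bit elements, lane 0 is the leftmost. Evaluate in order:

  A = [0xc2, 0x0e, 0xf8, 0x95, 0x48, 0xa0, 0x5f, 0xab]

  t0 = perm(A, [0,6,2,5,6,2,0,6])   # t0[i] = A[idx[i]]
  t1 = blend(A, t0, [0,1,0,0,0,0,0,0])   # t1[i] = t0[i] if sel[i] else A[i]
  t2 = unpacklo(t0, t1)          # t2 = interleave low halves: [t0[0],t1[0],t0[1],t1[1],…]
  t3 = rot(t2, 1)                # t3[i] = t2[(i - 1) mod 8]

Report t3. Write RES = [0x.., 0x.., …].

RES = [0x95, 0xc2, 0xc2, 0x5f, 0x5f, 0xf8, 0xf8, 0xa0]

→ t0 |c2|5f|f8|a0|5f|f8|c2|5f|
→ t1 |c2|5f|f8|95|48|a0|5f|ab|
→ t2 |c2|c2|5f|5f|f8|f8|a0|95|
→ t3 |95|c2|c2|5f|5f|f8|f8|a0|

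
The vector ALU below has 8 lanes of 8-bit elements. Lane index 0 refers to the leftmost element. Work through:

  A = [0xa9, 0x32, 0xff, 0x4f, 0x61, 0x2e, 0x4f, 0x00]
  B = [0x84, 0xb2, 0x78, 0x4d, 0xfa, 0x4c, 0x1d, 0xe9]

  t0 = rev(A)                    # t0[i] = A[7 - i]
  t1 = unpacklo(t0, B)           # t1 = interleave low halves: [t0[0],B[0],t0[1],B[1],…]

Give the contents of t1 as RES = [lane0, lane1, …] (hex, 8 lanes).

→ t0 |00|4f|2e|61|4f|ff|32|a9|
→ t1 |00|84|4f|b2|2e|78|61|4d|

RES = [ 0x00  0x84  0x4f  0xb2  0x2e  0x78  0x61  0x4d ]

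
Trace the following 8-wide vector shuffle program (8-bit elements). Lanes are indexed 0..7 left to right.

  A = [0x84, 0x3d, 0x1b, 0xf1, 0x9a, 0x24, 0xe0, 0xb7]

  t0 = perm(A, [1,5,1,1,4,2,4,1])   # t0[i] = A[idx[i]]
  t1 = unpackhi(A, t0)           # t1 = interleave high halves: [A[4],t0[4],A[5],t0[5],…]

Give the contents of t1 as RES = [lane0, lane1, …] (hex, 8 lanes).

  t0: 3d 24 3d 3d 9a 1b 9a 3d
  t1: 9a 9a 24 1b e0 9a b7 3d

RES = [ 0x9a  0x9a  0x24  0x1b  0xe0  0x9a  0xb7  0x3d ]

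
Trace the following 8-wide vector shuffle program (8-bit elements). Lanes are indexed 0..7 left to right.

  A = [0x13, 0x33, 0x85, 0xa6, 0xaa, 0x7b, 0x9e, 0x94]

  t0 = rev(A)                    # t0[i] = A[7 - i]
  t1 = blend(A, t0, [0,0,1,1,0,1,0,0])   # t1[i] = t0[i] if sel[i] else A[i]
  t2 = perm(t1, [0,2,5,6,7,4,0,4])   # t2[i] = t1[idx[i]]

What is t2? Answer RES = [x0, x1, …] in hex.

→ t0 |94|9e|7b|aa|a6|85|33|13|
→ t1 |13|33|7b|aa|aa|85|9e|94|
→ t2 |13|7b|85|9e|94|aa|13|aa|

RES = [0x13, 0x7b, 0x85, 0x9e, 0x94, 0xaa, 0x13, 0xaa]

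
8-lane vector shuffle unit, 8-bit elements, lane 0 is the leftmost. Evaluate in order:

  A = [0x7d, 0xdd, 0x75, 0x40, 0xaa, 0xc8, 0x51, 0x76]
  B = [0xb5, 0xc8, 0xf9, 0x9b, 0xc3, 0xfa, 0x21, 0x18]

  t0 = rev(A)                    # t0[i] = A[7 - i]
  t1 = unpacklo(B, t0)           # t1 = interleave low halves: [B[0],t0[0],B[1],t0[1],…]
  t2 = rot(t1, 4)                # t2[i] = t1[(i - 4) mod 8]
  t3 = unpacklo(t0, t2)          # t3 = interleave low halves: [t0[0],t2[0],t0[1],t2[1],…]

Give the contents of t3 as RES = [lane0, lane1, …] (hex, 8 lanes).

RES = [ 0x76  0xf9  0x51  0xc8  0xc8  0x9b  0xaa  0xaa ]

  t0: 76 51 c8 aa 40 75 dd 7d
  t1: b5 76 c8 51 f9 c8 9b aa
  t2: f9 c8 9b aa b5 76 c8 51
  t3: 76 f9 51 c8 c8 9b aa aa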